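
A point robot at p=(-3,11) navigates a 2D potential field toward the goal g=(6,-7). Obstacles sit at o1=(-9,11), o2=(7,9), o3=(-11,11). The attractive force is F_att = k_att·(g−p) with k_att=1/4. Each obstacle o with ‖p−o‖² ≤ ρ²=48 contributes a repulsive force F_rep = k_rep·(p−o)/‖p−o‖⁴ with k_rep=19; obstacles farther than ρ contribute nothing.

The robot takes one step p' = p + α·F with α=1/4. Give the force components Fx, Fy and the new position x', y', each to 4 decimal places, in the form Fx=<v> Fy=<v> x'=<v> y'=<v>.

Fx=2.3380 Fy=-4.5000 x'=-2.4155 y'=9.8750

F_att = 1/4·(g−p) = 1/4·(9,-18) = (2.2500,-4.5000)
o1: d²=36 ≤ ρ²=48; F_rep = 19·(6,0)/36² = (0.0880,0.0000)
o2: d²=104 > ρ²=48 → inactive
o3: d²=64 > ρ²=48 → inactive
F = F_att + ΣF_rep = (2.3380,-4.5000)
p' = p + 1/4·F = (-2.4155,9.8750)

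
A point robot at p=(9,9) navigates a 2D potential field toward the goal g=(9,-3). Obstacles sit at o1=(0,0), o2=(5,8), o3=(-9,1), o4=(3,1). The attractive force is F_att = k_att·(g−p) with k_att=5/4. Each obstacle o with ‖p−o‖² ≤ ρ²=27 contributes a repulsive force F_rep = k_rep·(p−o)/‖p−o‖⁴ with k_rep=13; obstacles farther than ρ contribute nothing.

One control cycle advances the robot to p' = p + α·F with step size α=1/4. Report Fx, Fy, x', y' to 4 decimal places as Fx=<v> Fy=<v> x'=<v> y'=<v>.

F_att = 5/4·(g−p) = 5/4·(0,-12) = (0.0000,-15.0000)
o1: d²=162 > ρ²=27 → inactive
o2: d²=17 ≤ ρ²=27; F_rep = 13·(4,1)/17² = (0.1799,0.0450)
o3: d²=388 > ρ²=27 → inactive
o4: d²=100 > ρ²=27 → inactive
F = F_att + ΣF_rep = (0.1799,-14.9550)
p' = p + 1/4·F = (9.0450,5.2612)

Fx=0.1799 Fy=-14.9550 x'=9.0450 y'=5.2612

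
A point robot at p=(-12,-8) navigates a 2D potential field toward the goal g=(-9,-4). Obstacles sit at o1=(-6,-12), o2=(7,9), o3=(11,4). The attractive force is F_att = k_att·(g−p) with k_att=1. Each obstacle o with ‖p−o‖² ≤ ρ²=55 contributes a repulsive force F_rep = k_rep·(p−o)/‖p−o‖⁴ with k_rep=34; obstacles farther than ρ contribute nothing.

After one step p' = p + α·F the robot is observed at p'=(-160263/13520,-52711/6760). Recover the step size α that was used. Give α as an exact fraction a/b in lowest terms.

α = 1/20

F_att = 1·(g−p) = 1·(3,4) = (3.0000,4.0000)
o1: d²=52 ≤ ρ²=55; F_rep = 34·(-6,4)/52² = (-0.0754,0.0503)
o2: d²=650 > ρ²=55 → inactive
o3: d²=673 > ρ²=55 → inactive
F = F_att + ΣF_rep = (2.9246,4.0503)
Δp = p'−p = (0.1462,0.2025); α = Δx/Fx = (1977/13520) / (1977/676) = 1/20
check: Δy/Fy = (1369/6760) / (1369/338) = 1/20 ✓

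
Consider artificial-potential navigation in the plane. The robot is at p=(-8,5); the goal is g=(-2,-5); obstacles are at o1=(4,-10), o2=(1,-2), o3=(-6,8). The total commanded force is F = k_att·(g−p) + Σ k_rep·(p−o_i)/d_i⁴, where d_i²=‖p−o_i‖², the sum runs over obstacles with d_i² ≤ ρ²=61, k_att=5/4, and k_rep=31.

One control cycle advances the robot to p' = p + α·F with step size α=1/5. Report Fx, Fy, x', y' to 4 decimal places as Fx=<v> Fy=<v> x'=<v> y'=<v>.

F_att = 5/4·(g−p) = 5/4·(6,-10) = (7.5000,-12.5000)
o1: d²=369 > ρ²=61 → inactive
o2: d²=130 > ρ²=61 → inactive
o3: d²=13 ≤ ρ²=61; F_rep = 31·(-2,-3)/13² = (-0.3669,-0.5503)
F = F_att + ΣF_rep = (7.1331,-13.0503)
p' = p + 1/5·F = (-6.5734,2.3899)

Fx=7.1331 Fy=-13.0503 x'=-6.5734 y'=2.3899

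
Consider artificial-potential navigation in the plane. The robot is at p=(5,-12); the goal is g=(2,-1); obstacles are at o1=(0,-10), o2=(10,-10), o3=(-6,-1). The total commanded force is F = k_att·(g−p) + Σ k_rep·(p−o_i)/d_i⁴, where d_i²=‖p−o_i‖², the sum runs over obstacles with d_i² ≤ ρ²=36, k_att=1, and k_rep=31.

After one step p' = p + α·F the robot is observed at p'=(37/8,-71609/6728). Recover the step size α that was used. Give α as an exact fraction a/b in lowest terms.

F_att = 1·(g−p) = 1·(-3,11) = (-3.0000,11.0000)
o1: d²=29 ≤ ρ²=36; F_rep = 31·(5,-2)/29² = (0.1843,-0.0737)
o2: d²=29 ≤ ρ²=36; F_rep = 31·(-5,-2)/29² = (-0.1843,-0.0737)
o3: d²=242 > ρ²=36 → inactive
F = F_att + ΣF_rep = (-3.0000,10.8526)
Δp = p'−p = (-0.3750,1.3566); α = Δx/Fx = (-3/8) / (-3) = 1/8
check: Δy/Fy = (9127/6728) / (9127/841) = 1/8 ✓

α = 1/8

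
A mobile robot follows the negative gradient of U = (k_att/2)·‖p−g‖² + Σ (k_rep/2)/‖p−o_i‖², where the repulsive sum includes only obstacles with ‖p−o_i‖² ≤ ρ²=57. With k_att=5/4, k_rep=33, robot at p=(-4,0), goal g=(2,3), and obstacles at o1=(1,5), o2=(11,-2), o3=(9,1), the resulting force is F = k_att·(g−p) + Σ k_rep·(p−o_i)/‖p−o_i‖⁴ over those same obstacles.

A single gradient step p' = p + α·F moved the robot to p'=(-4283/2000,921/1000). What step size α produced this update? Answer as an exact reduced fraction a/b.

F_att = 5/4·(g−p) = 5/4·(6,3) = (7.5000,3.7500)
o1: d²=50 ≤ ρ²=57; F_rep = 33·(-5,-5)/50² = (-0.0660,-0.0660)
o2: d²=229 > ρ²=57 → inactive
o3: d²=170 > ρ²=57 → inactive
F = F_att + ΣF_rep = (7.4340,3.6840)
Δp = p'−p = (1.8585,0.9210); α = Δx/Fx = (3717/2000) / (3717/500) = 1/4
check: Δy/Fy = (921/1000) / (921/250) = 1/4 ✓

α = 1/4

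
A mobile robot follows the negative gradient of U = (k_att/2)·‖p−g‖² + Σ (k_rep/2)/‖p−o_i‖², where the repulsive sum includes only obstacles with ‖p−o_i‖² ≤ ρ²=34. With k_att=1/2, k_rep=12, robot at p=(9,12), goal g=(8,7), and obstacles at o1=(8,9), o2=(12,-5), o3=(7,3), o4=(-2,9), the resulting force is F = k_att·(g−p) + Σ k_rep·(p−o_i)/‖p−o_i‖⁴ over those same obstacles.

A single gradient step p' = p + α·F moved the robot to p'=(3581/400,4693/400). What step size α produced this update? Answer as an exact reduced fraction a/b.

F_att = 1/2·(g−p) = 1/2·(-1,-5) = (-0.5000,-2.5000)
o1: d²=10 ≤ ρ²=34; F_rep = 12·(1,3)/10² = (0.1200,0.3600)
o2: d²=298 > ρ²=34 → inactive
o3: d²=85 > ρ²=34 → inactive
o4: d²=130 > ρ²=34 → inactive
F = F_att + ΣF_rep = (-0.3800,-2.1400)
Δp = p'−p = (-0.0475,-0.2675); α = Δx/Fx = (-19/400) / (-19/50) = 1/8
check: Δy/Fy = (-107/400) / (-107/50) = 1/8 ✓

α = 1/8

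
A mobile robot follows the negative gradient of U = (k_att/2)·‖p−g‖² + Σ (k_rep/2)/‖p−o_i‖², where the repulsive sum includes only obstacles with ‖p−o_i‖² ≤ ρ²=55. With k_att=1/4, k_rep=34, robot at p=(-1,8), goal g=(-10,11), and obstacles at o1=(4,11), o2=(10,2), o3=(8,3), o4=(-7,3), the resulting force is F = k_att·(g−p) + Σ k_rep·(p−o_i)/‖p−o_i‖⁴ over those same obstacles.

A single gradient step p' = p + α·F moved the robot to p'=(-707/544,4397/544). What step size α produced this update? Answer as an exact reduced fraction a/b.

F_att = 1/4·(g−p) = 1/4·(-9,3) = (-2.2500,0.7500)
o1: d²=34 ≤ ρ²=55; F_rep = 34·(-5,-3)/34² = (-0.1471,-0.0882)
o2: d²=157 > ρ²=55 → inactive
o3: d²=106 > ρ²=55 → inactive
o4: d²=61 > ρ²=55 → inactive
F = F_att + ΣF_rep = (-2.3971,0.6618)
Δp = p'−p = (-0.2996,0.0827); α = Δx/Fx = (-163/544) / (-163/68) = 1/8
check: Δy/Fy = (45/544) / (45/68) = 1/8 ✓

α = 1/8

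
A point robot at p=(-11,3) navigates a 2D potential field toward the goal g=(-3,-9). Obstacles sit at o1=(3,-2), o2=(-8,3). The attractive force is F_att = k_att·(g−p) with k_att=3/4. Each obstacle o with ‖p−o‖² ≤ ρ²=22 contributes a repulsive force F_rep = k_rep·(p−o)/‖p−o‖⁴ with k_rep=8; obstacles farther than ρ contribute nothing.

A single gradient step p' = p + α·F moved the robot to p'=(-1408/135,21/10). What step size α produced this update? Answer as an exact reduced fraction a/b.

α = 1/10

F_att = 3/4·(g−p) = 3/4·(8,-12) = (6.0000,-9.0000)
o1: d²=221 > ρ²=22 → inactive
o2: d²=9 ≤ ρ²=22; F_rep = 8·(-3,0)/9² = (-0.2963,0.0000)
F = F_att + ΣF_rep = (5.7037,-9.0000)
Δp = p'−p = (0.5704,-0.9000); α = Δx/Fx = (77/135) / (154/27) = 1/10
check: Δy/Fy = (-9/10) / (-9) = 1/10 ✓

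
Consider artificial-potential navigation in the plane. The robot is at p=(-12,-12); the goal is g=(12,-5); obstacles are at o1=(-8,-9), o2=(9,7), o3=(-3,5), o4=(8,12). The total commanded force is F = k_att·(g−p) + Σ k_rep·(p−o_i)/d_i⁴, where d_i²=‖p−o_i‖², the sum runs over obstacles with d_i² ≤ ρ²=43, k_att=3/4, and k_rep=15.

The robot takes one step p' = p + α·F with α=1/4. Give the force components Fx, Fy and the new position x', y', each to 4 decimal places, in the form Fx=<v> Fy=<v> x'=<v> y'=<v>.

F_att = 3/4·(g−p) = 3/4·(24,7) = (18.0000,5.2500)
o1: d²=25 ≤ ρ²=43; F_rep = 15·(-4,-3)/25² = (-0.0960,-0.0720)
o2: d²=802 > ρ²=43 → inactive
o3: d²=370 > ρ²=43 → inactive
o4: d²=976 > ρ²=43 → inactive
F = F_att + ΣF_rep = (17.9040,5.1780)
p' = p + 1/4·F = (-7.5240,-10.7055)

Fx=17.9040 Fy=5.1780 x'=-7.5240 y'=-10.7055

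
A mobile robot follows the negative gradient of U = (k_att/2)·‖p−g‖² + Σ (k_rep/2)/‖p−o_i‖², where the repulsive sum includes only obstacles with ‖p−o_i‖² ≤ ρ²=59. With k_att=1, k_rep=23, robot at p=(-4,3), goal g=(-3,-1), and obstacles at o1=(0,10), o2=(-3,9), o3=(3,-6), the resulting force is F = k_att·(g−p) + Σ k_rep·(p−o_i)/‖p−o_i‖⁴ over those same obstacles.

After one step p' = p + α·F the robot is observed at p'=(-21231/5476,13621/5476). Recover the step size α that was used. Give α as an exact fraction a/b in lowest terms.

F_att = 1·(g−p) = 1·(1,-4) = (1.0000,-4.0000)
o1: d²=65 > ρ²=59 → inactive
o2: d²=37 ≤ ρ²=59; F_rep = 23·(-1,-6)/37² = (-0.0168,-0.1008)
o3: d²=130 > ρ²=59 → inactive
F = F_att + ΣF_rep = (0.9832,-4.1008)
Δp = p'−p = (0.1229,-0.5126); α = Δx/Fx = (673/5476) / (1346/1369) = 1/8
check: Δy/Fy = (-2807/5476) / (-5614/1369) = 1/8 ✓

α = 1/8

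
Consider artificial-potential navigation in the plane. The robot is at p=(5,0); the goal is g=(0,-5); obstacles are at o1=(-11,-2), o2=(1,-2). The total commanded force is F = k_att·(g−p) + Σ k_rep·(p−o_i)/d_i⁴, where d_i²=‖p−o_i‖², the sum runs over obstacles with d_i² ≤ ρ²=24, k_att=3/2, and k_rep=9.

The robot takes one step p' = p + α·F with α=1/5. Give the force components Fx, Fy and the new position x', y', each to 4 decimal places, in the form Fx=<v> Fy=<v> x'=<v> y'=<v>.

F_att = 3/2·(g−p) = 3/2·(-5,-5) = (-7.5000,-7.5000)
o1: d²=260 > ρ²=24 → inactive
o2: d²=20 ≤ ρ²=24; F_rep = 9·(4,2)/20² = (0.0900,0.0450)
F = F_att + ΣF_rep = (-7.4100,-7.4550)
p' = p + 1/5·F = (3.5180,-1.4910)

Fx=-7.4100 Fy=-7.4550 x'=3.5180 y'=-1.4910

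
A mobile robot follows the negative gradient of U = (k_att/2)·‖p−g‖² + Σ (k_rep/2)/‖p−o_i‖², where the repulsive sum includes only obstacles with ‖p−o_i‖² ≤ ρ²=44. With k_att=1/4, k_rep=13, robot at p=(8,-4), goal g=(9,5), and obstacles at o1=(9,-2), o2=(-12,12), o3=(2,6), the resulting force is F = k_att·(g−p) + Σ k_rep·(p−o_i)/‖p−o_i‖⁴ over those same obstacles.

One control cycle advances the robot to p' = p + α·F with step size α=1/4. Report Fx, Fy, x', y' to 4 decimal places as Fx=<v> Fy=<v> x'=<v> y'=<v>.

Fx=-0.2700 Fy=1.2100 x'=7.9325 y'=-3.6975

F_att = 1/4·(g−p) = 1/4·(1,9) = (0.2500,2.2500)
o1: d²=5 ≤ ρ²=44; F_rep = 13·(-1,-2)/5² = (-0.5200,-1.0400)
o2: d²=656 > ρ²=44 → inactive
o3: d²=136 > ρ²=44 → inactive
F = F_att + ΣF_rep = (-0.2700,1.2100)
p' = p + 1/4·F = (7.9325,-3.6975)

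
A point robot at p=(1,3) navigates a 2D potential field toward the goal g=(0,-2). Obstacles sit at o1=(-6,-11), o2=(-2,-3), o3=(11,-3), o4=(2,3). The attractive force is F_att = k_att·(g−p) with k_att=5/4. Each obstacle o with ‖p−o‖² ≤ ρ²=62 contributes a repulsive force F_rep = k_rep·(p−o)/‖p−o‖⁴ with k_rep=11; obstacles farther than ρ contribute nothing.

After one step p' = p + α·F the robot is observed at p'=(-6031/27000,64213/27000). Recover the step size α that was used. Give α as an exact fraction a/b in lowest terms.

α = 1/10

F_att = 5/4·(g−p) = 5/4·(-1,-5) = (-1.2500,-6.2500)
o1: d²=245 > ρ²=62 → inactive
o2: d²=45 ≤ ρ²=62; F_rep = 11·(3,6)/45² = (0.0163,0.0326)
o3: d²=136 > ρ²=62 → inactive
o4: d²=1 ≤ ρ²=62; F_rep = 11·(-1,0)/1² = (-11.0000,0.0000)
F = F_att + ΣF_rep = (-12.2337,-6.2174)
Δp = p'−p = (-1.2234,-0.6217); α = Δx/Fx = (-33031/27000) / (-33031/2700) = 1/10
check: Δy/Fy = (-16787/27000) / (-16787/2700) = 1/10 ✓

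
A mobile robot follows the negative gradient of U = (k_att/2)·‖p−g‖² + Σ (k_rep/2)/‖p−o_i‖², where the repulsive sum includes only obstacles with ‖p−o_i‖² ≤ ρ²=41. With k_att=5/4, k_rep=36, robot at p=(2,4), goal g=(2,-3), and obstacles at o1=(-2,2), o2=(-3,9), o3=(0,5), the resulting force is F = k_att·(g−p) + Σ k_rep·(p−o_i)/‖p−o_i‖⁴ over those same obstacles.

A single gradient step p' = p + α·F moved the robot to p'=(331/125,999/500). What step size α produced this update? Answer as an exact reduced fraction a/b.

F_att = 5/4·(g−p) = 5/4·(0,-7) = (0.0000,-8.7500)
o1: d²=20 ≤ ρ²=41; F_rep = 36·(4,2)/20² = (0.3600,0.1800)
o2: d²=50 > ρ²=41 → inactive
o3: d²=5 ≤ ρ²=41; F_rep = 36·(2,-1)/5² = (2.8800,-1.4400)
F = F_att + ΣF_rep = (3.2400,-10.0100)
Δp = p'−p = (0.6480,-2.0020); α = Δx/Fx = (81/125) / (81/25) = 1/5
check: Δy/Fy = (-1001/500) / (-1001/100) = 1/5 ✓

α = 1/5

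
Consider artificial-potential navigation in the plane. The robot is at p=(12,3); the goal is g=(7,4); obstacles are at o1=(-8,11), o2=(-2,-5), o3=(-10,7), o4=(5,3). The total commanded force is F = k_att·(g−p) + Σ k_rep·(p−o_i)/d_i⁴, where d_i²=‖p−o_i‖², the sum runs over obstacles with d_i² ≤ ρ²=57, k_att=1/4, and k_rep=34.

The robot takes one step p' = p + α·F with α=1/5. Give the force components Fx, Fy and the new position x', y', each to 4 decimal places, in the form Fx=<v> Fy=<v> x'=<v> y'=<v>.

F_att = 1/4·(g−p) = 1/4·(-5,1) = (-1.2500,0.2500)
o1: d²=464 > ρ²=57 → inactive
o2: d²=260 > ρ²=57 → inactive
o3: d²=500 > ρ²=57 → inactive
o4: d²=49 ≤ ρ²=57; F_rep = 34·(7,0)/49² = (0.0991,0.0000)
F = F_att + ΣF_rep = (-1.1509,0.2500)
p' = p + 1/5·F = (11.7698,3.0500)

Fx=-1.1509 Fy=0.2500 x'=11.7698 y'=3.0500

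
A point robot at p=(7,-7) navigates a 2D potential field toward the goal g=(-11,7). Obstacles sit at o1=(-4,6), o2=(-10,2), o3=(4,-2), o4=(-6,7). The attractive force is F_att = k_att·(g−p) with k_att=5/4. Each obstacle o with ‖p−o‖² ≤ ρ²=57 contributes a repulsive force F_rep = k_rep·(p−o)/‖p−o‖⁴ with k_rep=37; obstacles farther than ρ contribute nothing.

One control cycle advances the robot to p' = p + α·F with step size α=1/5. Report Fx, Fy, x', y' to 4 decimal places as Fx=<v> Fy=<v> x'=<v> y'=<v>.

F_att = 5/4·(g−p) = 5/4·(-18,14) = (-22.5000,17.5000)
o1: d²=290 > ρ²=57 → inactive
o2: d²=370 > ρ²=57 → inactive
o3: d²=34 ≤ ρ²=57; F_rep = 37·(3,-5)/34² = (0.0960,-0.1600)
o4: d²=365 > ρ²=57 → inactive
F = F_att + ΣF_rep = (-22.4040,17.3400)
p' = p + 1/5·F = (2.5192,-3.5320)

Fx=-22.4040 Fy=17.3400 x'=2.5192 y'=-3.5320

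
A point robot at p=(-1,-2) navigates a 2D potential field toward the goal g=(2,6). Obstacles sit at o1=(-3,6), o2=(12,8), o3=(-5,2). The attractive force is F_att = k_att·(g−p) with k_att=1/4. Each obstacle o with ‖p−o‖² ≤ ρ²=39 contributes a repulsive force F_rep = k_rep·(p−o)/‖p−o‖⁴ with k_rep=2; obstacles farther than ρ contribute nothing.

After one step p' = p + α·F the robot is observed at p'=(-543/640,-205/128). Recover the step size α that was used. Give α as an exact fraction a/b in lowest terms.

α = 1/5

F_att = 1/4·(g−p) = 1/4·(3,8) = (0.7500,2.0000)
o1: d²=68 > ρ²=39 → inactive
o2: d²=269 > ρ²=39 → inactive
o3: d²=32 ≤ ρ²=39; F_rep = 2·(4,-4)/32² = (0.0078,-0.0078)
F = F_att + ΣF_rep = (0.7578,1.9922)
Δp = p'−p = (0.1516,0.3984); α = Δx/Fx = (97/640) / (97/128) = 1/5
check: Δy/Fy = (51/128) / (255/128) = 1/5 ✓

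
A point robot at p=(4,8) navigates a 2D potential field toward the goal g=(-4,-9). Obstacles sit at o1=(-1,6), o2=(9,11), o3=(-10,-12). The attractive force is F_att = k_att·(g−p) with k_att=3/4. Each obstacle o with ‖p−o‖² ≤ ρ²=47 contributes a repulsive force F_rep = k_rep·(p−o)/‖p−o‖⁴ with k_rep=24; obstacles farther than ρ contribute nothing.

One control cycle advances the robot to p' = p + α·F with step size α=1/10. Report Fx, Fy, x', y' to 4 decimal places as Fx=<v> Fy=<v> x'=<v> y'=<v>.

Fx=-5.9611 Fy=-12.7552 x'=3.4039 y'=6.7245

F_att = 3/4·(g−p) = 3/4·(-8,-17) = (-6.0000,-12.7500)
o1: d²=29 ≤ ρ²=47; F_rep = 24·(5,2)/29² = (0.1427,0.0571)
o2: d²=34 ≤ ρ²=47; F_rep = 24·(-5,-3)/34² = (-0.1038,-0.0623)
o3: d²=596 > ρ²=47 → inactive
F = F_att + ΣF_rep = (-5.9611,-12.7552)
p' = p + 1/10·F = (3.4039,6.7245)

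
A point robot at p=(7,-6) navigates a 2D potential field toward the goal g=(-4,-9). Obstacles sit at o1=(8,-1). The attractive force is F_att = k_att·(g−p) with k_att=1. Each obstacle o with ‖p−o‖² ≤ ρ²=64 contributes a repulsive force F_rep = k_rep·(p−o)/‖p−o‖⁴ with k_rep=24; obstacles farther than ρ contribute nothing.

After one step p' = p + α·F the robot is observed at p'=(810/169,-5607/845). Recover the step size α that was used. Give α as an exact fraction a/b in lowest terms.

α = 1/5

F_att = 1·(g−p) = 1·(-11,-3) = (-11.0000,-3.0000)
o1: d²=26 ≤ ρ²=64; F_rep = 24·(-1,-5)/26² = (-0.0355,-0.1775)
F = F_att + ΣF_rep = (-11.0355,-3.1775)
Δp = p'−p = (-2.2071,-0.6355); α = Δx/Fx = (-373/169) / (-1865/169) = 1/5
check: Δy/Fy = (-537/845) / (-537/169) = 1/5 ✓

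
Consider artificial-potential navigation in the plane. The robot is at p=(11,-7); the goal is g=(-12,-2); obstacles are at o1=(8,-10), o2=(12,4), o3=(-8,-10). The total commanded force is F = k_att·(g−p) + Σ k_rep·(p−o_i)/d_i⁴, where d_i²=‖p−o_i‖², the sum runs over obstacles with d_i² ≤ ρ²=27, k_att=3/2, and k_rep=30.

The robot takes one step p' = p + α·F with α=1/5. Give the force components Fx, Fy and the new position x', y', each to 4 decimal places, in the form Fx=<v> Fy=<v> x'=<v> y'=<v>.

Fx=-34.2222 Fy=7.7778 x'=4.1556 y'=-5.4444

F_att = 3/2·(g−p) = 3/2·(-23,5) = (-34.5000,7.5000)
o1: d²=18 ≤ ρ²=27; F_rep = 30·(3,3)/18² = (0.2778,0.2778)
o2: d²=122 > ρ²=27 → inactive
o3: d²=370 > ρ²=27 → inactive
F = F_att + ΣF_rep = (-34.2222,7.7778)
p' = p + 1/5·F = (4.1556,-5.4444)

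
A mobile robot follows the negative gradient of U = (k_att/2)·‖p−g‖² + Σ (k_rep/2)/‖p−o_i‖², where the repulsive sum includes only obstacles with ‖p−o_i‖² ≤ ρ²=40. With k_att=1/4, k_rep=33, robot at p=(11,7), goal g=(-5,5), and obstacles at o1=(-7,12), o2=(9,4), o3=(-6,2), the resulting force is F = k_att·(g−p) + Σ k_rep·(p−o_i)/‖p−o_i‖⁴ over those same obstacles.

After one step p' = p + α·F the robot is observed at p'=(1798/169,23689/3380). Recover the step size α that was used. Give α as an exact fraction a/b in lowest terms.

F_att = 1/4·(g−p) = 1/4·(-16,-2) = (-4.0000,-0.5000)
o1: d²=349 > ρ²=40 → inactive
o2: d²=13 ≤ ρ²=40; F_rep = 33·(2,3)/13² = (0.3905,0.5858)
o3: d²=314 > ρ²=40 → inactive
F = F_att + ΣF_rep = (-3.6095,0.0858)
Δp = p'−p = (-0.3609,0.0086); α = Δx/Fx = (-61/169) / (-610/169) = 1/10
check: Δy/Fy = (29/3380) / (29/338) = 1/10 ✓

α = 1/10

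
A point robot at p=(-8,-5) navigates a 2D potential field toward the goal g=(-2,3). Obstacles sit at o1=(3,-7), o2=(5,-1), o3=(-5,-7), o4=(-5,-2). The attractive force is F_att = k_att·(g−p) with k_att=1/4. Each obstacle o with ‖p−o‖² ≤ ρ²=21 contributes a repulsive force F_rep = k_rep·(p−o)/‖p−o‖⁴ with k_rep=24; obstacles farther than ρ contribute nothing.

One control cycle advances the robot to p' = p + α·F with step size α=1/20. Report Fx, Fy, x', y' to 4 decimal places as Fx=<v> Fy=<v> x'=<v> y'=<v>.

Fx=0.8517 Fy=2.0618 x'=-7.9574 y'=-4.8969

F_att = 1/4·(g−p) = 1/4·(6,8) = (1.5000,2.0000)
o1: d²=125 > ρ²=21 → inactive
o2: d²=185 > ρ²=21 → inactive
o3: d²=13 ≤ ρ²=21; F_rep = 24·(-3,2)/13² = (-0.4260,0.2840)
o4: d²=18 ≤ ρ²=21; F_rep = 24·(-3,-3)/18² = (-0.2222,-0.2222)
F = F_att + ΣF_rep = (0.8517,2.0618)
p' = p + 1/20·F = (-7.9574,-4.8969)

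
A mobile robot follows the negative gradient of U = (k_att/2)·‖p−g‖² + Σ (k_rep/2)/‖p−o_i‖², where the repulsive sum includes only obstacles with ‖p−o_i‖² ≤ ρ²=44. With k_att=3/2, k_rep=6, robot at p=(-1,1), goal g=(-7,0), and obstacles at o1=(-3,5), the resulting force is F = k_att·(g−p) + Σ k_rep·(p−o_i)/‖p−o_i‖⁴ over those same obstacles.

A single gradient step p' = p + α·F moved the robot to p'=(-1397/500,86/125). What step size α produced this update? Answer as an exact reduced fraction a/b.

α = 1/5

F_att = 3/2·(g−p) = 3/2·(-6,-1) = (-9.0000,-1.5000)
o1: d²=20 ≤ ρ²=44; F_rep = 6·(2,-4)/20² = (0.0300,-0.0600)
F = F_att + ΣF_rep = (-8.9700,-1.5600)
Δp = p'−p = (-1.7940,-0.3120); α = Δx/Fx = (-897/500) / (-897/100) = 1/5
check: Δy/Fy = (-39/125) / (-39/25) = 1/5 ✓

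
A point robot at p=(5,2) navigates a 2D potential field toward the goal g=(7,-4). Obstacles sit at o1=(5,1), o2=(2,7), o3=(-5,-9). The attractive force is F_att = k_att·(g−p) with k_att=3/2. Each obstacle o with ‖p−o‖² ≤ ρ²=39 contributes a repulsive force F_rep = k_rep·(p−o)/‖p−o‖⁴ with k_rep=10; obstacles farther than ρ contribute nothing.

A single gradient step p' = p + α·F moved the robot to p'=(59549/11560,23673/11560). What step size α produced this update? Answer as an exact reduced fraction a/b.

F_att = 3/2·(g−p) = 3/2·(2,-6) = (3.0000,-9.0000)
o1: d²=1 ≤ ρ²=39; F_rep = 10·(0,1)/1² = (0.0000,10.0000)
o2: d²=34 ≤ ρ²=39; F_rep = 10·(3,-5)/34² = (0.0260,-0.0433)
o3: d²=221 > ρ²=39 → inactive
F = F_att + ΣF_rep = (3.0260,0.9567)
Δp = p'−p = (0.1513,0.0478); α = Δx/Fx = (1749/11560) / (1749/578) = 1/20
check: Δy/Fy = (553/11560) / (553/578) = 1/20 ✓

α = 1/20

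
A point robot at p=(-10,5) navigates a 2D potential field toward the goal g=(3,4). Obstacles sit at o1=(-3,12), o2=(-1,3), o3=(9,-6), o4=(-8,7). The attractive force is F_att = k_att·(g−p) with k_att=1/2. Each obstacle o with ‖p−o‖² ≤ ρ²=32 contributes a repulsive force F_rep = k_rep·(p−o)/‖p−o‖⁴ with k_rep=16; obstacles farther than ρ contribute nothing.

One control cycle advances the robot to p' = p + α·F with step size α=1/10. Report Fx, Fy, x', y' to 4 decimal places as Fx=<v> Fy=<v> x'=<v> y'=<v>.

Fx=6.0000 Fy=-1.0000 x'=-9.4000 y'=4.9000

F_att = 1/2·(g−p) = 1/2·(13,-1) = (6.5000,-0.5000)
o1: d²=98 > ρ²=32 → inactive
o2: d²=85 > ρ²=32 → inactive
o3: d²=482 > ρ²=32 → inactive
o4: d²=8 ≤ ρ²=32; F_rep = 16·(-2,-2)/8² = (-0.5000,-0.5000)
F = F_att + ΣF_rep = (6.0000,-1.0000)
p' = p + 1/10·F = (-9.4000,4.9000)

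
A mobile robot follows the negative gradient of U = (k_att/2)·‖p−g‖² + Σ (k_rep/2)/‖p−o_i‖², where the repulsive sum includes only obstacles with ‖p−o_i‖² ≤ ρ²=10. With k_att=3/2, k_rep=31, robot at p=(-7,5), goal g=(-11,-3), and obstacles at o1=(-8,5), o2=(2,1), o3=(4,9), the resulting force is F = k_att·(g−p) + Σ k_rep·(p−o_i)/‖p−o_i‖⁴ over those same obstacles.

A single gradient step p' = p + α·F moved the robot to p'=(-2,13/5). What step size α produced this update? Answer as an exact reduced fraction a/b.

α = 1/5

F_att = 3/2·(g−p) = 3/2·(-4,-8) = (-6.0000,-12.0000)
o1: d²=1 ≤ ρ²=10; F_rep = 31·(1,0)/1² = (31.0000,0.0000)
o2: d²=97 > ρ²=10 → inactive
o3: d²=137 > ρ²=10 → inactive
F = F_att + ΣF_rep = (25.0000,-12.0000)
Δp = p'−p = (5.0000,-2.4000); α = Δx/Fx = (5) / (25) = 1/5
check: Δy/Fy = (-12/5) / (-12) = 1/5 ✓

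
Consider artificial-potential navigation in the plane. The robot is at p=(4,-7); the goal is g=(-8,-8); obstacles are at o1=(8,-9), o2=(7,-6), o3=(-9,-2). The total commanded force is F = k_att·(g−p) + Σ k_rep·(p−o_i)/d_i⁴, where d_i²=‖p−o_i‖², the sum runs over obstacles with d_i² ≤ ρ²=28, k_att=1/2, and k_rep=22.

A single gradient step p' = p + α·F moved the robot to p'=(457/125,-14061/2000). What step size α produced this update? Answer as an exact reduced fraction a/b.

α = 1/20

F_att = 1/2·(g−p) = 1/2·(-12,-1) = (-6.0000,-0.5000)
o1: d²=20 ≤ ρ²=28; F_rep = 22·(-4,2)/20² = (-0.2200,0.1100)
o2: d²=10 ≤ ρ²=28; F_rep = 22·(-3,-1)/10² = (-0.6600,-0.2200)
o3: d²=194 > ρ²=28 → inactive
F = F_att + ΣF_rep = (-6.8800,-0.6100)
Δp = p'−p = (-0.3440,-0.0305); α = Δx/Fx = (-43/125) / (-172/25) = 1/20
check: Δy/Fy = (-61/2000) / (-61/100) = 1/20 ✓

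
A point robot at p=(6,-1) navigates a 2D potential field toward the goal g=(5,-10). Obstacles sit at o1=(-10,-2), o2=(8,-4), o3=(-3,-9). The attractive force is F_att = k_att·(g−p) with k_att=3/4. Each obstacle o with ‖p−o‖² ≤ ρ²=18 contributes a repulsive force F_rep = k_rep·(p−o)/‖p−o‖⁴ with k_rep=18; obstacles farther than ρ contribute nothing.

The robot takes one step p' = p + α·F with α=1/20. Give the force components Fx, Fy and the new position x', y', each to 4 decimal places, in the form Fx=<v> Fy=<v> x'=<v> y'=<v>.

Fx=-0.9630 Fy=-6.4305 x'=5.9518 y'=-1.3215

F_att = 3/4·(g−p) = 3/4·(-1,-9) = (-0.7500,-6.7500)
o1: d²=257 > ρ²=18 → inactive
o2: d²=13 ≤ ρ²=18; F_rep = 18·(-2,3)/13² = (-0.2130,0.3195)
o3: d²=145 > ρ²=18 → inactive
F = F_att + ΣF_rep = (-0.9630,-6.4305)
p' = p + 1/20·F = (5.9518,-1.3215)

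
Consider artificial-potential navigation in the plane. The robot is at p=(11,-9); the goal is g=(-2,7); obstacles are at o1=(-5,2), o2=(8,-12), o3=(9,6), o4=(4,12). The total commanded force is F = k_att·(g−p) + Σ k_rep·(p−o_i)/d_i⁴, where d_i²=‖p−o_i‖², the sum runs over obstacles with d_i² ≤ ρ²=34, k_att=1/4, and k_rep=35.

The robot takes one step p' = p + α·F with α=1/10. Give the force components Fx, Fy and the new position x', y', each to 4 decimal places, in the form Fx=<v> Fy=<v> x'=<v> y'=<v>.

F_att = 1/4·(g−p) = 1/4·(-13,16) = (-3.2500,4.0000)
o1: d²=377 > ρ²=34 → inactive
o2: d²=18 ≤ ρ²=34; F_rep = 35·(3,3)/18² = (0.3241,0.3241)
o3: d²=229 > ρ²=34 → inactive
o4: d²=490 > ρ²=34 → inactive
F = F_att + ΣF_rep = (-2.9259,4.3241)
p' = p + 1/10·F = (10.7074,-8.5676)

Fx=-2.9259 Fy=4.3241 x'=10.7074 y'=-8.5676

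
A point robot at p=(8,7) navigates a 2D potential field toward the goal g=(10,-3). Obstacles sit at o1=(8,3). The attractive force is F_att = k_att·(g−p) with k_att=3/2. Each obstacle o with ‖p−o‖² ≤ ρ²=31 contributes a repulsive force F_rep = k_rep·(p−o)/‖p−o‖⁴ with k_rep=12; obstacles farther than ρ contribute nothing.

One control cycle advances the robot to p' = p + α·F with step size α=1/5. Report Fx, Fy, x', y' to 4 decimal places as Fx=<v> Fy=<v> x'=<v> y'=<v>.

Fx=3.0000 Fy=-14.8125 x'=8.6000 y'=4.0375

F_att = 3/2·(g−p) = 3/2·(2,-10) = (3.0000,-15.0000)
o1: d²=16 ≤ ρ²=31; F_rep = 12·(0,4)/16² = (0.0000,0.1875)
F = F_att + ΣF_rep = (3.0000,-14.8125)
p' = p + 1/5·F = (8.6000,4.0375)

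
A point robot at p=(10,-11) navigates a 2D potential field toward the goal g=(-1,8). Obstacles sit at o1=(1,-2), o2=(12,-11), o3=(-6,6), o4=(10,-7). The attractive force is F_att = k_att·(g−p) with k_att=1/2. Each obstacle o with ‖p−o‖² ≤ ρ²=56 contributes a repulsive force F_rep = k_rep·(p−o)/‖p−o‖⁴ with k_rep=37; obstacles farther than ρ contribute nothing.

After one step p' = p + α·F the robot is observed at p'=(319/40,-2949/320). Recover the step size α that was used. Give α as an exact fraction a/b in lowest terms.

F_att = 1/2·(g−p) = 1/2·(-11,19) = (-5.5000,9.5000)
o1: d²=162 > ρ²=56 → inactive
o2: d²=4 ≤ ρ²=56; F_rep = 37·(-2,0)/4² = (-4.6250,0.0000)
o3: d²=545 > ρ²=56 → inactive
o4: d²=16 ≤ ρ²=56; F_rep = 37·(0,-4)/16² = (0.0000,-0.5781)
F = F_att + ΣF_rep = (-10.1250,8.9219)
Δp = p'−p = (-2.0250,1.7844); α = Δx/Fx = (-81/40) / (-81/8) = 1/5
check: Δy/Fy = (571/320) / (571/64) = 1/5 ✓

α = 1/5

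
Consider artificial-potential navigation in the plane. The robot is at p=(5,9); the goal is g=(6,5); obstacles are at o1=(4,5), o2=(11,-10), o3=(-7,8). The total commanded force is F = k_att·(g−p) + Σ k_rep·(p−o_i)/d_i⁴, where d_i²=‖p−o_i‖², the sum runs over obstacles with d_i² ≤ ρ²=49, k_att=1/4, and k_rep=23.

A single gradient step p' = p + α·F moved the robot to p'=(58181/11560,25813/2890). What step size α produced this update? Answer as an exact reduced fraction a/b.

α = 1/10

F_att = 1/4·(g−p) = 1/4·(1,-4) = (0.2500,-1.0000)
o1: d²=17 ≤ ρ²=49; F_rep = 23·(1,4)/17² = (0.0796,0.3183)
o2: d²=397 > ρ²=49 → inactive
o3: d²=145 > ρ²=49 → inactive
F = F_att + ΣF_rep = (0.3296,-0.6817)
Δp = p'−p = (0.0330,-0.0682); α = Δx/Fx = (381/11560) / (381/1156) = 1/10
check: Δy/Fy = (-197/2890) / (-197/289) = 1/10 ✓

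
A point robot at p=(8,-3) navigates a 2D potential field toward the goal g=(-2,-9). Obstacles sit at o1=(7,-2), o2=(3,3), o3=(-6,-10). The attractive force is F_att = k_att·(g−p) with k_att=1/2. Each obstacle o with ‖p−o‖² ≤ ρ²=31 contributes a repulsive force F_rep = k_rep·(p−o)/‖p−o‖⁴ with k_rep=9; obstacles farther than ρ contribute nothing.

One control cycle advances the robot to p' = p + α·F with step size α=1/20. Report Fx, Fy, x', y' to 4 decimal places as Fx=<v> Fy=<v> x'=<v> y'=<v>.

F_att = 1/2·(g−p) = 1/2·(-10,-6) = (-5.0000,-3.0000)
o1: d²=2 ≤ ρ²=31; F_rep = 9·(1,-1)/2² = (2.2500,-2.2500)
o2: d²=61 > ρ²=31 → inactive
o3: d²=245 > ρ²=31 → inactive
F = F_att + ΣF_rep = (-2.7500,-5.2500)
p' = p + 1/20·F = (7.8625,-3.2625)

Fx=-2.7500 Fy=-5.2500 x'=7.8625 y'=-3.2625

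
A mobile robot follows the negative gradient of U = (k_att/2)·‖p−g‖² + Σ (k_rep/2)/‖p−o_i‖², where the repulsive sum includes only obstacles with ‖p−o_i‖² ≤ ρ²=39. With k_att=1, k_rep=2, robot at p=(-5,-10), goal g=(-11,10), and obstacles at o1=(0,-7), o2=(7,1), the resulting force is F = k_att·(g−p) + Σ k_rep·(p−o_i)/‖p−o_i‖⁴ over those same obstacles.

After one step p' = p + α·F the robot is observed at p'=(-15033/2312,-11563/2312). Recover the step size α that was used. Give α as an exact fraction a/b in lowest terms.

F_att = 1·(g−p) = 1·(-6,20) = (-6.0000,20.0000)
o1: d²=34 ≤ ρ²=39; F_rep = 2·(-5,-3)/34² = (-0.0087,-0.0052)
o2: d²=265 > ρ²=39 → inactive
F = F_att + ΣF_rep = (-6.0087,19.9948)
Δp = p'−p = (-1.5022,4.9987); α = Δx/Fx = (-3473/2312) / (-3473/578) = 1/4
check: Δy/Fy = (11557/2312) / (11557/578) = 1/4 ✓

α = 1/4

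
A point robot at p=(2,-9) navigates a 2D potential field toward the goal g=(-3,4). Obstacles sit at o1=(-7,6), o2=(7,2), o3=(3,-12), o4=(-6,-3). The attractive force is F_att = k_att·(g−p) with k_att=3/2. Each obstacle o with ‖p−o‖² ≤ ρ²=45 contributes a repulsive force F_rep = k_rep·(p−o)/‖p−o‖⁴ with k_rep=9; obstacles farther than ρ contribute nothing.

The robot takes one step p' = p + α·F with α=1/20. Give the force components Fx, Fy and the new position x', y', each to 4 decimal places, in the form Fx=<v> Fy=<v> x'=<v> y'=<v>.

F_att = 3/2·(g−p) = 3/2·(-5,13) = (-7.5000,19.5000)
o1: d²=306 > ρ²=45 → inactive
o2: d²=146 > ρ²=45 → inactive
o3: d²=10 ≤ ρ²=45; F_rep = 9·(-1,3)/10² = (-0.0900,0.2700)
o4: d²=100 > ρ²=45 → inactive
F = F_att + ΣF_rep = (-7.5900,19.7700)
p' = p + 1/20·F = (1.6205,-8.0115)

Fx=-7.5900 Fy=19.7700 x'=1.6205 y'=-8.0115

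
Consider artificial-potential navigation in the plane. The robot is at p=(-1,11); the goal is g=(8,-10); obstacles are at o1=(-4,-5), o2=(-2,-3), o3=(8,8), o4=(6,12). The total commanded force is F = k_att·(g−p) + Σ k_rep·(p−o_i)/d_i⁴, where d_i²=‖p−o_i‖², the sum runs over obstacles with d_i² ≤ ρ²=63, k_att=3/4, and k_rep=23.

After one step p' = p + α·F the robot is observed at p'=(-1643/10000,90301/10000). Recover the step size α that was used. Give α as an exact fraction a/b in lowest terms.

F_att = 3/4·(g−p) = 3/4·(9,-21) = (6.7500,-15.7500)
o1: d²=265 > ρ²=63 → inactive
o2: d²=197 > ρ²=63 → inactive
o3: d²=90 > ρ²=63 → inactive
o4: d²=50 ≤ ρ²=63; F_rep = 23·(-7,-1)/50² = (-0.0644,-0.0092)
F = F_att + ΣF_rep = (6.6856,-15.7592)
Δp = p'−p = (0.8357,-1.9699); α = Δx/Fx = (8357/10000) / (8357/1250) = 1/8
check: Δy/Fy = (-19699/10000) / (-19699/1250) = 1/8 ✓

α = 1/8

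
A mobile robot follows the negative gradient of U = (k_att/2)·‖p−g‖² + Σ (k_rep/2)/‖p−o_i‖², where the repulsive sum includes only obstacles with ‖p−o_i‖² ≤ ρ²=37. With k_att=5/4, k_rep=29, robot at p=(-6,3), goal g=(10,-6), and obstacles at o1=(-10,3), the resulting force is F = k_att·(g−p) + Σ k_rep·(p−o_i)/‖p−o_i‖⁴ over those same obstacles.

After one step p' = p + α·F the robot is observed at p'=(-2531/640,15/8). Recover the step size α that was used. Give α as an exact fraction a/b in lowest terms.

α = 1/10

F_att = 5/4·(g−p) = 5/4·(16,-9) = (20.0000,-11.2500)
o1: d²=16 ≤ ρ²=37; F_rep = 29·(4,0)/16² = (0.4531,0.0000)
F = F_att + ΣF_rep = (20.4531,-11.2500)
Δp = p'−p = (2.0453,-1.1250); α = Δx/Fx = (1309/640) / (1309/64) = 1/10
check: Δy/Fy = (-9/8) / (-45/4) = 1/10 ✓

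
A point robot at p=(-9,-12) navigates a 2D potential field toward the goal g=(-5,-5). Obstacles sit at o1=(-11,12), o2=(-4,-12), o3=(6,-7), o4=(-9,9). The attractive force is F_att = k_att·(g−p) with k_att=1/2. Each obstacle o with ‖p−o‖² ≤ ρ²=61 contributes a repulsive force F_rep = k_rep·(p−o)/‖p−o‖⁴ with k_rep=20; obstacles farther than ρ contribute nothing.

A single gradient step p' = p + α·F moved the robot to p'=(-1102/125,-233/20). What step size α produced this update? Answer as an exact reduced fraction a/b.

α = 1/10

F_att = 1/2·(g−p) = 1/2·(4,7) = (2.0000,3.5000)
o1: d²=580 > ρ²=61 → inactive
o2: d²=25 ≤ ρ²=61; F_rep = 20·(-5,0)/25² = (-0.1600,0.0000)
o3: d²=250 > ρ²=61 → inactive
o4: d²=441 > ρ²=61 → inactive
F = F_att + ΣF_rep = (1.8400,3.5000)
Δp = p'−p = (0.1840,0.3500); α = Δx/Fx = (23/125) / (46/25) = 1/10
check: Δy/Fy = (7/20) / (7/2) = 1/10 ✓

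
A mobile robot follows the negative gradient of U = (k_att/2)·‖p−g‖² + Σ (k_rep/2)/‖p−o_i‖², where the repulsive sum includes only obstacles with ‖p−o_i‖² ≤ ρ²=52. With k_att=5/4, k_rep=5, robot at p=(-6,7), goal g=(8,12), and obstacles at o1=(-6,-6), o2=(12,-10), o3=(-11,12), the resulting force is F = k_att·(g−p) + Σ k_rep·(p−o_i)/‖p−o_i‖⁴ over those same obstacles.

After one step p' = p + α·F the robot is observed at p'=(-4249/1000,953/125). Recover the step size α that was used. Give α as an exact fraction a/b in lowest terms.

F_att = 5/4·(g−p) = 5/4·(14,5) = (17.5000,6.2500)
o1: d²=169 > ρ²=52 → inactive
o2: d²=613 > ρ²=52 → inactive
o3: d²=50 ≤ ρ²=52; F_rep = 5·(5,-5)/50² = (0.0100,-0.0100)
F = F_att + ΣF_rep = (17.5100,6.2400)
Δp = p'−p = (1.7510,0.6240); α = Δx/Fx = (1751/1000) / (1751/100) = 1/10
check: Δy/Fy = (78/125) / (156/25) = 1/10 ✓

α = 1/10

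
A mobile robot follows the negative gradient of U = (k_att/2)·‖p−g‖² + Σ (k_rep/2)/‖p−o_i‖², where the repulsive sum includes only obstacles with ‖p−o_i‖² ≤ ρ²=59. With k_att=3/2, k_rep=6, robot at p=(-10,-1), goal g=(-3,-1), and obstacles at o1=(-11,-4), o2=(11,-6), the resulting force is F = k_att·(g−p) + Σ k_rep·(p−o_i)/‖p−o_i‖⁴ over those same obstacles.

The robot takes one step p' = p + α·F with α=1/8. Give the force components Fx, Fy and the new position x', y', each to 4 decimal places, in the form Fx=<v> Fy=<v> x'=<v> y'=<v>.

Fx=10.5600 Fy=0.1800 x'=-8.6800 y'=-0.9775

F_att = 3/2·(g−p) = 3/2·(7,0) = (10.5000,0.0000)
o1: d²=10 ≤ ρ²=59; F_rep = 6·(1,3)/10² = (0.0600,0.1800)
o2: d²=466 > ρ²=59 → inactive
F = F_att + ΣF_rep = (10.5600,0.1800)
p' = p + 1/8·F = (-8.6800,-0.9775)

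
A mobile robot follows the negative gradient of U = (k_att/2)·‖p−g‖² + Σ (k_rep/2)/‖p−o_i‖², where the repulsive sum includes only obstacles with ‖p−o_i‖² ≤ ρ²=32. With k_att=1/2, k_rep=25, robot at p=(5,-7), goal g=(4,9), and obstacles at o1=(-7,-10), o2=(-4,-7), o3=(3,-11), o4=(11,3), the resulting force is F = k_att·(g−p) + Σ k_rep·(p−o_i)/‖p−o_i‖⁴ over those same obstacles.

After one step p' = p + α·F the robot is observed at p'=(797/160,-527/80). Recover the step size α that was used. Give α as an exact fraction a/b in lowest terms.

α = 1/20

F_att = 1/2·(g−p) = 1/2·(-1,16) = (-0.5000,8.0000)
o1: d²=153 > ρ²=32 → inactive
o2: d²=81 > ρ²=32 → inactive
o3: d²=20 ≤ ρ²=32; F_rep = 25·(2,4)/20² = (0.1250,0.2500)
o4: d²=136 > ρ²=32 → inactive
F = F_att + ΣF_rep = (-0.3750,8.2500)
Δp = p'−p = (-0.0187,0.4125); α = Δx/Fx = (-3/160) / (-3/8) = 1/20
check: Δy/Fy = (33/80) / (33/4) = 1/20 ✓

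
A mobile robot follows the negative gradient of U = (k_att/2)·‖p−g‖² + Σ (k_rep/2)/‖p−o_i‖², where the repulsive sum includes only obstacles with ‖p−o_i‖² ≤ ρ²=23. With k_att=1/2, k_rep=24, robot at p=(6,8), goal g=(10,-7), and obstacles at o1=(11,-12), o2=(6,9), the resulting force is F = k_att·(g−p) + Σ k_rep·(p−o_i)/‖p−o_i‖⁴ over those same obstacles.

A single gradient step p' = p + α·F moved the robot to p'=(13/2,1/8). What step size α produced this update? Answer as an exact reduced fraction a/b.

α = 1/4

F_att = 1/2·(g−p) = 1/2·(4,-15) = (2.0000,-7.5000)
o1: d²=425 > ρ²=23 → inactive
o2: d²=1 ≤ ρ²=23; F_rep = 24·(0,-1)/1² = (0.0000,-24.0000)
F = F_att + ΣF_rep = (2.0000,-31.5000)
Δp = p'−p = (0.5000,-7.8750); α = Δx/Fx = (1/2) / (2) = 1/4
check: Δy/Fy = (-63/8) / (-63/2) = 1/4 ✓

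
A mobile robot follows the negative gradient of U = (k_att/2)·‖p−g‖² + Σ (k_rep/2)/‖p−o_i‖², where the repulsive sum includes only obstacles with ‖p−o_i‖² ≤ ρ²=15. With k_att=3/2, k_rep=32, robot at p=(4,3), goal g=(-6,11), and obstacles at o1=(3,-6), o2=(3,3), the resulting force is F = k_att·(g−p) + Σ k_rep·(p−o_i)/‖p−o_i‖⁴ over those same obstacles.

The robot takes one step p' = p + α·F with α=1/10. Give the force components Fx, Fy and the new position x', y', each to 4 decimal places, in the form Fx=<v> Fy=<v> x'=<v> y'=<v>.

Fx=17.0000 Fy=12.0000 x'=5.7000 y'=4.2000

F_att = 3/2·(g−p) = 3/2·(-10,8) = (-15.0000,12.0000)
o1: d²=82 > ρ²=15 → inactive
o2: d²=1 ≤ ρ²=15; F_rep = 32·(1,0)/1² = (32.0000,0.0000)
F = F_att + ΣF_rep = (17.0000,12.0000)
p' = p + 1/10·F = (5.7000,4.2000)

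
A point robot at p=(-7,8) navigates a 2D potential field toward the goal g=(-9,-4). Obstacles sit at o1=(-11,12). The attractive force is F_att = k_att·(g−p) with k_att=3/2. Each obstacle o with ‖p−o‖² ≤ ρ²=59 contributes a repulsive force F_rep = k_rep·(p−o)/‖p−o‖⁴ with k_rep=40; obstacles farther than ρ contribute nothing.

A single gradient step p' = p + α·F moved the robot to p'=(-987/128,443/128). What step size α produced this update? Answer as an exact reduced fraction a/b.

α = 1/4

F_att = 3/2·(g−p) = 3/2·(-2,-12) = (-3.0000,-18.0000)
o1: d²=32 ≤ ρ²=59; F_rep = 40·(4,-4)/32² = (0.1562,-0.1562)
F = F_att + ΣF_rep = (-2.8438,-18.1562)
Δp = p'−p = (-0.7109,-4.5391); α = Δx/Fx = (-91/128) / (-91/32) = 1/4
check: Δy/Fy = (-581/128) / (-581/32) = 1/4 ✓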